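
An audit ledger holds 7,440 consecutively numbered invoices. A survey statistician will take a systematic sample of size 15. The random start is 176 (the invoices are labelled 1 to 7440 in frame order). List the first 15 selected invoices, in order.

176, 672, 1168, 1664, 2160, 2656, 3152, 3648, 4144, 4640, 5136, 5632, 6128, 6624, 7120

k = N/n = 7440/15 = 496
invoice 1: 176
invoice 2: 176 + 496 = 672
invoice 3: 672 + 496 = 1168
invoice 4: 1168 + 496 = 1664
invoice 5: 1664 + 496 = 2160
invoice 6: 2160 + 496 = 2656
invoice 7: 2656 + 496 = 3152
invoice 8: 3152 + 496 = 3648
invoice 9: 3648 + 496 = 4144
invoice 10: 4144 + 496 = 4640
invoice 11: 4640 + 496 = 5136
invoice 12: 5136 + 496 = 5632
invoice 13: 5632 + 496 = 6128
invoice 14: 6128 + 496 = 6624
invoice 15: 6624 + 496 = 7120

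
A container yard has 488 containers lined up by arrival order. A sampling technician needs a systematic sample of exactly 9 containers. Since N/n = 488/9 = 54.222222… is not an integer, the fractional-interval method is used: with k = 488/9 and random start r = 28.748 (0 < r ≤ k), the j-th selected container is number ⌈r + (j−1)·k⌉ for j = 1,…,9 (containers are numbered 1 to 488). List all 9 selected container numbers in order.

29, 83, 138, 192, 246, 300, 355, 409, 463

j=1: r + 0k = 28.748 → ⌈·⌉ = 29
j=2: r + 1k = 82.970222… → ⌈·⌉ = 83
j=3: r + 2k = 137.192444… → ⌈·⌉ = 138
j=4: r + 3k = 191.414666… → ⌈·⌉ = 192
j=5: r + 4k = 245.636888… → ⌈·⌉ = 246
j=6: r + 5k = 299.859111… → ⌈·⌉ = 300
j=7: r + 6k = 354.081333… → ⌈·⌉ = 355
j=8: r + 7k = 408.303555… → ⌈·⌉ = 409
j=9: r + 8k = 462.525777… → ⌈·⌉ = 463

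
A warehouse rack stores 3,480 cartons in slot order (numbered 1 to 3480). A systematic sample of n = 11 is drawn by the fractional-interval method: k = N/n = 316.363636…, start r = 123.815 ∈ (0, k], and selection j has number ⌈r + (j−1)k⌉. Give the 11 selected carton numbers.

j=1: r + 0k = 123.815 → ⌈·⌉ = 124
j=2: r + 1k = 440.178636… → ⌈·⌉ = 441
j=3: r + 2k = 756.542272… → ⌈·⌉ = 757
j=4: r + 3k = 1072.905909… → ⌈·⌉ = 1073
j=5: r + 4k = 1389.269545… → ⌈·⌉ = 1390
j=6: r + 5k = 1705.633181… → ⌈·⌉ = 1706
j=7: r + 6k = 2021.996818… → ⌈·⌉ = 2022
j=8: r + 7k = 2338.360454… → ⌈·⌉ = 2339
j=9: r + 8k = 2654.724090… → ⌈·⌉ = 2655
j=10: r + 9k = 2971.087727… → ⌈·⌉ = 2972
j=11: r + 10k = 3287.451363… → ⌈·⌉ = 3288

124, 441, 757, 1073, 1390, 1706, 2022, 2339, 2655, 2972, 3288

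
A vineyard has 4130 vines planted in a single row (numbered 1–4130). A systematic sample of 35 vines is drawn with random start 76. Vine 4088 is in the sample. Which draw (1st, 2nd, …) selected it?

35

k = 4130/35 = 118
position = (4088 − 76)/118 + 1 = 4012/118 + 1 = 34 + 1 = 35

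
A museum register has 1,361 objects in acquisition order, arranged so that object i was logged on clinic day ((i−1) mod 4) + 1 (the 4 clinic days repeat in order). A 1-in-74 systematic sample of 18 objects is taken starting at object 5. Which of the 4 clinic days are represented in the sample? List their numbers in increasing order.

Consecutive selections differ by k = 74, so their clinic day numbers differ by 74 mod 4 = 2.
gcd(74, 4) = 2, so the sample visits 4/2 = 2 distinct residues mod 4.
Start 5 is clinic day 1; the clinic days hit are 1, 3.

1, 3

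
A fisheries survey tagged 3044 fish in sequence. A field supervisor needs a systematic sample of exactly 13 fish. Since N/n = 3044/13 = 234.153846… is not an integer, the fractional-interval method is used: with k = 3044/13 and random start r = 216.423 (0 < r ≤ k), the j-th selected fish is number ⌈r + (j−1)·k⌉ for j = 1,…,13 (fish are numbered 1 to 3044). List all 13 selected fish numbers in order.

j=1: r + 0k = 216.423 → ⌈·⌉ = 217
j=2: r + 1k = 450.576846… → ⌈·⌉ = 451
j=3: r + 2k = 684.730692… → ⌈·⌉ = 685
j=4: r + 3k = 918.884538… → ⌈·⌉ = 919
j=5: r + 4k = 1153.038384… → ⌈·⌉ = 1154
j=6: r + 5k = 1387.192230… → ⌈·⌉ = 1388
j=7: r + 6k = 1621.346076… → ⌈·⌉ = 1622
j=8: r + 7k = 1855.499923… → ⌈·⌉ = 1856
j=9: r + 8k = 2089.653769… → ⌈·⌉ = 2090
j=10: r + 9k = 2323.807615… → ⌈·⌉ = 2324
j=11: r + 10k = 2557.961461… → ⌈·⌉ = 2558
j=12: r + 11k = 2792.115307… → ⌈·⌉ = 2793
j=13: r + 12k = 3026.269153… → ⌈·⌉ = 3027

217, 451, 685, 919, 1154, 1388, 1622, 1856, 2090, 2324, 2558, 2793, 3027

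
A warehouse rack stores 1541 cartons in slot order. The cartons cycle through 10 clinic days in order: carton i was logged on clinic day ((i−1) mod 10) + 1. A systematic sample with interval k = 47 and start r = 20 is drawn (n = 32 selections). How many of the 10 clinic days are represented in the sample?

Consecutive selections differ by k = 47, so their clinic day numbers differ by 47 mod 10 = 7.
gcd(47, 10) = 1, so the sample visits 10/1 = 10 distinct residues mod 10.
Start 20 is clinic day 10; the clinic days hit are 1, 2, 3, 4, 5, 6, 7, 8, 9, 10.

10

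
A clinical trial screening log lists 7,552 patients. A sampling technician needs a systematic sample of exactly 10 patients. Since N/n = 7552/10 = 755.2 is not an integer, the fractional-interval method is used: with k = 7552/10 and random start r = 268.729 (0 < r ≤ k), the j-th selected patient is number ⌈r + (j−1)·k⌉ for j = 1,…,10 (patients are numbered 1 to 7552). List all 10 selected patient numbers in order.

269, 1024, 1780, 2535, 3290, 4045, 4800, 5556, 6311, 7066

j=1: r + 0k = 268.729 → ⌈·⌉ = 269
j=2: r + 1k = 1023.929 → ⌈·⌉ = 1024
j=3: r + 2k = 1779.129 → ⌈·⌉ = 1780
j=4: r + 3k = 2534.329 → ⌈·⌉ = 2535
j=5: r + 4k = 3289.529 → ⌈·⌉ = 3290
j=6: r + 5k = 4044.729 → ⌈·⌉ = 4045
j=7: r + 6k = 4799.929 → ⌈·⌉ = 4800
j=8: r + 7k = 5555.129 → ⌈·⌉ = 5556
j=9: r + 8k = 6310.329 → ⌈·⌉ = 6311
j=10: r + 9k = 7065.529 → ⌈·⌉ = 7066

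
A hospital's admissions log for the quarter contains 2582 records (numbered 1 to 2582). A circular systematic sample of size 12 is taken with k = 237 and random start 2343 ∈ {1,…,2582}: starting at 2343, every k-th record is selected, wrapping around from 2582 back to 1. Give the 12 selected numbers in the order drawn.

Selection 1: 2343
Selection 2: 2343 + 237 = 2580
Selection 3: 2580 + 237 = 2817 → 2817 − 2582 = 235
Selection 4: 235 + 237 = 472
Selection 5: 472 + 237 = 709
Selection 6: 709 + 237 = 946
Selection 7: 946 + 237 = 1183
Selection 8: 1183 + 237 = 1420
Selection 9: 1420 + 237 = 1657
Selection 10: 1657 + 237 = 1894
Selection 11: 1894 + 237 = 2131
Selection 12: 2131 + 237 = 2368

2343, 2580, 235, 472, 709, 946, 1183, 1420, 1657, 1894, 2131, 2368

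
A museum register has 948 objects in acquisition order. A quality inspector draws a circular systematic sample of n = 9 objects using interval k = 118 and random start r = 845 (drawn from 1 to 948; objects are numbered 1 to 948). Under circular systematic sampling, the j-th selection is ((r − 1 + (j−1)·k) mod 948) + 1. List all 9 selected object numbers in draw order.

845, 15, 133, 251, 369, 487, 605, 723, 841

Selection 1: 845
Selection 2: 845 + 118 = 963 → 963 − 948 = 15
Selection 3: 15 + 118 = 133
Selection 4: 133 + 118 = 251
Selection 5: 251 + 118 = 369
Selection 6: 369 + 118 = 487
Selection 7: 487 + 118 = 605
Selection 8: 605 + 118 = 723
Selection 9: 723 + 118 = 841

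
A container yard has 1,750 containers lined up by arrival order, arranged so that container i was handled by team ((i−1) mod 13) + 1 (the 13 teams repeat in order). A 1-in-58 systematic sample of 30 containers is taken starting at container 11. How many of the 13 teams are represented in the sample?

Consecutive selections differ by k = 58, so their team numbers differ by 58 mod 13 = 6.
gcd(58, 13) = 1, so the sample visits 13/1 = 13 distinct residues mod 13.
Start 11 is team 11; the teams hit are 1, 2, 3, 4, 5, 6, 7, 8, 9, 10, 11, 12, 13.

13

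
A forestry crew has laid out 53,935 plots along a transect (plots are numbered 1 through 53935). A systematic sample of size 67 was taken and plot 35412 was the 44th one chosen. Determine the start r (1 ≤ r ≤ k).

k = 53935/67 = 805
r = 35412 − (44−1)×805 = 35412 − 34615 = 797

797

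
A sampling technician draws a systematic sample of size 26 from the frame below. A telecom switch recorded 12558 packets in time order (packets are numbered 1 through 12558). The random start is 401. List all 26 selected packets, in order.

401, 884, 1367, 1850, 2333, 2816, 3299, 3782, 4265, 4748, 5231, 5714, 6197, 6680, 7163, 7646, 8129, 8612, 9095, 9578, 10061, 10544, 11027, 11510, 11993, 12476

k = N/n = 12558/26 = 483
packet 1: 401
packet 2: 401 + 483 = 884
packet 3: 884 + 483 = 1367
packet 4: 1367 + 483 = 1850
packet 5: 1850 + 483 = 2333
packet 6: 2333 + 483 = 2816
packet 7: 2816 + 483 = 3299
packet 8: 3299 + 483 = 3782
packet 9: 3782 + 483 = 4265
packet 10: 4265 + 483 = 4748
packet 11: 4748 + 483 = 5231
packet 12: 5231 + 483 = 5714
packet 13: 5714 + 483 = 6197
packet 14: 6197 + 483 = 6680
packet 15: 6680 + 483 = 7163
packet 16: 7163 + 483 = 7646
packet 17: 7646 + 483 = 8129
packet 18: 8129 + 483 = 8612
packet 19: 8612 + 483 = 9095
packet 20: 9095 + 483 = 9578
packet 21: 9578 + 483 = 10061
packet 22: 10061 + 483 = 10544
packet 23: 10544 + 483 = 11027
packet 24: 11027 + 483 = 11510
packet 25: 11510 + 483 = 11993
packet 26: 11993 + 483 = 12476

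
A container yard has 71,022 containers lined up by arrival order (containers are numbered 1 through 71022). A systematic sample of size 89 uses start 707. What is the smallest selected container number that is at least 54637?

54971

k = 71022/89 = 798
Steps past start: ⌈(54637 − 707)/798⌉ = ⌈53930/798⌉ = 68
Selected container: 707 + 68×798 = 54971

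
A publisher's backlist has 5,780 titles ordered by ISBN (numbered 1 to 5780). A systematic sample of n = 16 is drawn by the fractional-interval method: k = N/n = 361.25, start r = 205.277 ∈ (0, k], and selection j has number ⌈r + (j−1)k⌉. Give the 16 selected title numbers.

j=1: r + 0k = 205.277 → ⌈·⌉ = 206
j=2: r + 1k = 566.527 → ⌈·⌉ = 567
j=3: r + 2k = 927.777 → ⌈·⌉ = 928
j=4: r + 3k = 1289.027 → ⌈·⌉ = 1290
j=5: r + 4k = 1650.277 → ⌈·⌉ = 1651
j=6: r + 5k = 2011.527 → ⌈·⌉ = 2012
j=7: r + 6k = 2372.777 → ⌈·⌉ = 2373
j=8: r + 7k = 2734.027 → ⌈·⌉ = 2735
j=9: r + 8k = 3095.277 → ⌈·⌉ = 3096
j=10: r + 9k = 3456.527 → ⌈·⌉ = 3457
j=11: r + 10k = 3817.777 → ⌈·⌉ = 3818
j=12: r + 11k = 4179.027 → ⌈·⌉ = 4180
j=13: r + 12k = 4540.277 → ⌈·⌉ = 4541
j=14: r + 13k = 4901.527 → ⌈·⌉ = 4902
j=15: r + 14k = 5262.777 → ⌈·⌉ = 5263
j=16: r + 15k = 5624.027 → ⌈·⌉ = 5625

206, 567, 928, 1290, 1651, 2012, 2373, 2735, 3096, 3457, 3818, 4180, 4541, 4902, 5263, 5625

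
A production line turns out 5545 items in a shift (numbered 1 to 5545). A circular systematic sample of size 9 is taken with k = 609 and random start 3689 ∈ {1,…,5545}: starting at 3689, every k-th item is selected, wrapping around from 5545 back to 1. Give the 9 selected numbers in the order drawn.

Selection 1: 3689
Selection 2: 3689 + 609 = 4298
Selection 3: 4298 + 609 = 4907
Selection 4: 4907 + 609 = 5516
Selection 5: 5516 + 609 = 6125 → 6125 − 5545 = 580
Selection 6: 580 + 609 = 1189
Selection 7: 1189 + 609 = 1798
Selection 8: 1798 + 609 = 2407
Selection 9: 2407 + 609 = 3016

3689, 4298, 4907, 5516, 580, 1189, 1798, 2407, 3016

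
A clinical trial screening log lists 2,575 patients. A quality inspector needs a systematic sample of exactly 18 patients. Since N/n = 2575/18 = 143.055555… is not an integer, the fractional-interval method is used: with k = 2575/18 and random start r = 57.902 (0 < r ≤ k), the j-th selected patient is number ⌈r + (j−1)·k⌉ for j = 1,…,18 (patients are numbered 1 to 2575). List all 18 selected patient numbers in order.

j=1: r + 0k = 57.902 → ⌈·⌉ = 58
j=2: r + 1k = 200.957555… → ⌈·⌉ = 201
j=3: r + 2k = 344.013111… → ⌈·⌉ = 345
j=4: r + 3k = 487.068666… → ⌈·⌉ = 488
j=5: r + 4k = 630.124222… → ⌈·⌉ = 631
j=6: r + 5k = 773.179777… → ⌈·⌉ = 774
j=7: r + 6k = 916.235333… → ⌈·⌉ = 917
j=8: r + 7k = 1059.290888… → ⌈·⌉ = 1060
j=9: r + 8k = 1202.346444… → ⌈·⌉ = 1203
j=10: r + 9k = 1345.402 → ⌈·⌉ = 1346
j=11: r + 10k = 1488.457555… → ⌈·⌉ = 1489
j=12: r + 11k = 1631.513111… → ⌈·⌉ = 1632
j=13: r + 12k = 1774.568666… → ⌈·⌉ = 1775
j=14: r + 13k = 1917.624222… → ⌈·⌉ = 1918
j=15: r + 14k = 2060.679777… → ⌈·⌉ = 2061
j=16: r + 15k = 2203.735333… → ⌈·⌉ = 2204
j=17: r + 16k = 2346.790888… → ⌈·⌉ = 2347
j=18: r + 17k = 2489.846444… → ⌈·⌉ = 2490

58, 201, 345, 488, 631, 774, 917, 1060, 1203, 1346, 1489, 1632, 1775, 1918, 2061, 2204, 2347, 2490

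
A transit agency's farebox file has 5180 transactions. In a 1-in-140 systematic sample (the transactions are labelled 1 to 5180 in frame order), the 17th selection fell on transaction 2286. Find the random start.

46

k = 140
r = 2286 − (17−1)×140 = 2286 − 2240 = 46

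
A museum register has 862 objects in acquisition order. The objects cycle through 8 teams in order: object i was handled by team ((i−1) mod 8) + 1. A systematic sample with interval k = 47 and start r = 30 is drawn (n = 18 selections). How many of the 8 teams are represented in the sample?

8

Consecutive selections differ by k = 47, so their team numbers differ by 47 mod 8 = 7.
gcd(47, 8) = 1, so the sample visits 8/1 = 8 distinct residues mod 8.
Start 30 is team 6; the teams hit are 1, 2, 3, 4, 5, 6, 7, 8.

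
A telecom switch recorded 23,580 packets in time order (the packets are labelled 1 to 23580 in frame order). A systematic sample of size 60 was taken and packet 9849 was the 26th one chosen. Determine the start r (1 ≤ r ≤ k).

24

k = 23580/60 = 393
r = 9849 − (26−1)×393 = 9849 − 9825 = 24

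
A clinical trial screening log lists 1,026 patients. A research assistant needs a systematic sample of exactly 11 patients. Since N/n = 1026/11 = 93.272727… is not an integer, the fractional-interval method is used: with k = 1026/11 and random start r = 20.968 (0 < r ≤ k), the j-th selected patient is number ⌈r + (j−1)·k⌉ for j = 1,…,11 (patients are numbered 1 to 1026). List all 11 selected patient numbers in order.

21, 115, 208, 301, 395, 488, 581, 674, 768, 861, 954

j=1: r + 0k = 20.968 → ⌈·⌉ = 21
j=2: r + 1k = 114.240727… → ⌈·⌉ = 115
j=3: r + 2k = 207.513454… → ⌈·⌉ = 208
j=4: r + 3k = 300.786181… → ⌈·⌉ = 301
j=5: r + 4k = 394.058909… → ⌈·⌉ = 395
j=6: r + 5k = 487.331636… → ⌈·⌉ = 488
j=7: r + 6k = 580.604363… → ⌈·⌉ = 581
j=8: r + 7k = 673.877090… → ⌈·⌉ = 674
j=9: r + 8k = 767.149818… → ⌈·⌉ = 768
j=10: r + 9k = 860.422545… → ⌈·⌉ = 861
j=11: r + 10k = 953.695272… → ⌈·⌉ = 954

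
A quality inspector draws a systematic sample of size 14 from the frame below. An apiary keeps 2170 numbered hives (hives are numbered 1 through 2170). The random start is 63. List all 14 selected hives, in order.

k = N/n = 2170/14 = 155
hive 1: 63
hive 2: 63 + 155 = 218
hive 3: 218 + 155 = 373
hive 4: 373 + 155 = 528
hive 5: 528 + 155 = 683
hive 6: 683 + 155 = 838
hive 7: 838 + 155 = 993
hive 8: 993 + 155 = 1148
hive 9: 1148 + 155 = 1303
hive 10: 1303 + 155 = 1458
hive 11: 1458 + 155 = 1613
hive 12: 1613 + 155 = 1768
hive 13: 1768 + 155 = 1923
hive 14: 1923 + 155 = 2078

63, 218, 373, 528, 683, 838, 993, 1148, 1303, 1458, 1613, 1768, 1923, 2078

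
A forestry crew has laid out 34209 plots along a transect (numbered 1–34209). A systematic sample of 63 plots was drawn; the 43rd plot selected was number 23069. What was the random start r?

k = 34209/63 = 543
r = 23069 − (43−1)×543 = 23069 − 22806 = 263

263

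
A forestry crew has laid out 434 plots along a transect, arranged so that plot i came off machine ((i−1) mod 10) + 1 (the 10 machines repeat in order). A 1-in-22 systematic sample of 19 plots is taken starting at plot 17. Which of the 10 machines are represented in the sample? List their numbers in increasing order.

Consecutive selections differ by k = 22, so their machine numbers differ by 22 mod 10 = 2.
gcd(22, 10) = 2, so the sample visits 10/2 = 5 distinct residues mod 10.
Start 17 is machine 7; the machines hit are 1, 3, 5, 7, 9.

1, 3, 5, 7, 9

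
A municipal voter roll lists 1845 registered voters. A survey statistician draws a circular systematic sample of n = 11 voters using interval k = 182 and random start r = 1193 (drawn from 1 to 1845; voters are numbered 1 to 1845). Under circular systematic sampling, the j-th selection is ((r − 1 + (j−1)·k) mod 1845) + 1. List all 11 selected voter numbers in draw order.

1193, 1375, 1557, 1739, 76, 258, 440, 622, 804, 986, 1168

Selection 1: 1193
Selection 2: 1193 + 182 = 1375
Selection 3: 1375 + 182 = 1557
Selection 4: 1557 + 182 = 1739
Selection 5: 1739 + 182 = 1921 → 1921 − 1845 = 76
Selection 6: 76 + 182 = 258
Selection 7: 258 + 182 = 440
Selection 8: 440 + 182 = 622
Selection 9: 622 + 182 = 804
Selection 10: 804 + 182 = 986
Selection 11: 986 + 182 = 1168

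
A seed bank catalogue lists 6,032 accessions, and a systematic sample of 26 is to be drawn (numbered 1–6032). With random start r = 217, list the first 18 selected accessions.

k = N/n = 6032/26 = 232
accession 1: 217
accession 2: 217 + 232 = 449
accession 3: 449 + 232 = 681
accession 4: 681 + 232 = 913
accession 5: 913 + 232 = 1145
accession 6: 1145 + 232 = 1377
accession 7: 1377 + 232 = 1609
accession 8: 1609 + 232 = 1841
accession 9: 1841 + 232 = 2073
accession 10: 2073 + 232 = 2305
accession 11: 2305 + 232 = 2537
accession 12: 2537 + 232 = 2769
accession 13: 2769 + 232 = 3001
accession 14: 3001 + 232 = 3233
accession 15: 3233 + 232 = 3465
accession 16: 3465 + 232 = 3697
accession 17: 3697 + 232 = 3929
accession 18: 3929 + 232 = 4161

217, 449, 681, 913, 1145, 1377, 1609, 1841, 2073, 2305, 2537, 2769, 3001, 3233, 3465, 3697, 3929, 4161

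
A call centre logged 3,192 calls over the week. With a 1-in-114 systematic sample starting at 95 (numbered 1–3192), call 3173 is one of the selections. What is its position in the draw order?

28

k = 114
position = (3173 − 95)/114 + 1 = 3078/114 + 1 = 27 + 1 = 28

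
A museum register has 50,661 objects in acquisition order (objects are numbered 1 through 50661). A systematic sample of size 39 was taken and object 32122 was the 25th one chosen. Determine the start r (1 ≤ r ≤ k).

k = 50661/39 = 1299
r = 32122 − (25−1)×1299 = 32122 − 31176 = 946

946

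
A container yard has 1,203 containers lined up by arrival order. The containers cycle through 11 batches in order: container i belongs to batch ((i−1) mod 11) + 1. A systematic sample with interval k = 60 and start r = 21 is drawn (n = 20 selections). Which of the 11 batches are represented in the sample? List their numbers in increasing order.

Consecutive selections differ by k = 60, so their batch numbers differ by 60 mod 11 = 5.
gcd(60, 11) = 1, so the sample visits 11/1 = 11 distinct residues mod 11.
Start 21 is batch 10; the batches hit are 1, 2, 3, 4, 5, 6, 7, 8, 9, 10, 11.

1, 2, 3, 4, 5, 6, 7, 8, 9, 10, 11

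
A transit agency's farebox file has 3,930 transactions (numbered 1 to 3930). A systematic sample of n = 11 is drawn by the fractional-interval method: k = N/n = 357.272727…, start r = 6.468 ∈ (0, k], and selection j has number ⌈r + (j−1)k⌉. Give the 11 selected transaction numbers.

j=1: r + 0k = 6.468 → ⌈·⌉ = 7
j=2: r + 1k = 363.740727… → ⌈·⌉ = 364
j=3: r + 2k = 721.013454… → ⌈·⌉ = 722
j=4: r + 3k = 1078.286181… → ⌈·⌉ = 1079
j=5: r + 4k = 1435.558909… → ⌈·⌉ = 1436
j=6: r + 5k = 1792.831636… → ⌈·⌉ = 1793
j=7: r + 6k = 2150.104363… → ⌈·⌉ = 2151
j=8: r + 7k = 2507.377090… → ⌈·⌉ = 2508
j=9: r + 8k = 2864.649818… → ⌈·⌉ = 2865
j=10: r + 9k = 3221.922545… → ⌈·⌉ = 3222
j=11: r + 10k = 3579.195272… → ⌈·⌉ = 3580

7, 364, 722, 1079, 1436, 1793, 2151, 2508, 2865, 3222, 3580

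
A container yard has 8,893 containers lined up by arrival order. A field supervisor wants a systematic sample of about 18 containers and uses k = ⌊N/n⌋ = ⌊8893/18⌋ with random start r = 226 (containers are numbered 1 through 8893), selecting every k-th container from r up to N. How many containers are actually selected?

k = ⌊8893/18⌋ = 494
Achieved size = ⌊(8893 − 226)/494⌋ + 1 = ⌊8667/494⌋ + 1 = 17 + 1 = 18
(last selection: 226 + 17×494 = 8624 ≤ 8893; next would be 9118 > 8893)

18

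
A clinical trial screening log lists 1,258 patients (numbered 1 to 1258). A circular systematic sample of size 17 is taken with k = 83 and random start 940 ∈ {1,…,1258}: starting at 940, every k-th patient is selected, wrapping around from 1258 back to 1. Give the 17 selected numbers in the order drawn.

940, 1023, 1106, 1189, 14, 97, 180, 263, 346, 429, 512, 595, 678, 761, 844, 927, 1010

Selection 1: 940
Selection 2: 940 + 83 = 1023
Selection 3: 1023 + 83 = 1106
Selection 4: 1106 + 83 = 1189
Selection 5: 1189 + 83 = 1272 → 1272 − 1258 = 14
Selection 6: 14 + 83 = 97
Selection 7: 97 + 83 = 180
Selection 8: 180 + 83 = 263
Selection 9: 263 + 83 = 346
Selection 10: 346 + 83 = 429
Selection 11: 429 + 83 = 512
Selection 12: 512 + 83 = 595
Selection 13: 595 + 83 = 678
Selection 14: 678 + 83 = 761
Selection 15: 761 + 83 = 844
Selection 16: 844 + 83 = 927
Selection 17: 927 + 83 = 1010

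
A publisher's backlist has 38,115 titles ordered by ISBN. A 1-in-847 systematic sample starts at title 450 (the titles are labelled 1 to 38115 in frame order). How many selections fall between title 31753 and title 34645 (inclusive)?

4

k = 847
First selection ≥ 31753: 450 + ⌈(31753−450)/847⌉·847 = 450 + 37×847 = 31789
Last selection ≤ 34645: 450 + ⌊(34645−450)/847⌋·847 = 450 + 40×847 = 34330
Count = 40 − 37 + 1 = 4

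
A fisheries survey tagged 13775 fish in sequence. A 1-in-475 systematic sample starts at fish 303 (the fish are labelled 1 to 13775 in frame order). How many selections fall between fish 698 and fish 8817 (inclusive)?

k = 475
First selection ≥ 698: 303 + ⌈(698−303)/475⌉·475 = 303 + 1×475 = 778
Last selection ≤ 8817: 303 + ⌊(8817−303)/475⌋·475 = 303 + 17×475 = 8378
Count = 17 − 1 + 1 = 17

17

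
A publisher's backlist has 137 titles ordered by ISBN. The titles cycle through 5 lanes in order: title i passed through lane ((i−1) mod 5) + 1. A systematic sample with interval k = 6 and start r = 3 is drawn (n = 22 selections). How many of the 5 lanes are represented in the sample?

Consecutive selections differ by k = 6, so their lane numbers differ by 6 mod 5 = 1.
gcd(6, 5) = 1, so the sample visits 5/1 = 5 distinct residues mod 5.
Start 3 is lane 3; the lanes hit are 1, 2, 3, 4, 5.

5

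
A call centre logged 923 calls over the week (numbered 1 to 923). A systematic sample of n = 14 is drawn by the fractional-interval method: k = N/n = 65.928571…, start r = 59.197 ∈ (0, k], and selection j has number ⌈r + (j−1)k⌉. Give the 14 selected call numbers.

60, 126, 192, 257, 323, 389, 455, 521, 587, 653, 719, 785, 851, 917

j=1: r + 0k = 59.197 → ⌈·⌉ = 60
j=2: r + 1k = 125.125571… → ⌈·⌉ = 126
j=3: r + 2k = 191.054142… → ⌈·⌉ = 192
j=4: r + 3k = 256.982714… → ⌈·⌉ = 257
j=5: r + 4k = 322.911285… → ⌈·⌉ = 323
j=6: r + 5k = 388.839857… → ⌈·⌉ = 389
j=7: r + 6k = 454.768428… → ⌈·⌉ = 455
j=8: r + 7k = 520.697 → ⌈·⌉ = 521
j=9: r + 8k = 586.625571… → ⌈·⌉ = 587
j=10: r + 9k = 652.554142… → ⌈·⌉ = 653
j=11: r + 10k = 718.482714… → ⌈·⌉ = 719
j=12: r + 11k = 784.411285… → ⌈·⌉ = 785
j=13: r + 12k = 850.339857… → ⌈·⌉ = 851
j=14: r + 13k = 916.268428… → ⌈·⌉ = 917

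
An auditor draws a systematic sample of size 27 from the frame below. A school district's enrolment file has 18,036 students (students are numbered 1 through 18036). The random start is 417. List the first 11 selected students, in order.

417, 1085, 1753, 2421, 3089, 3757, 4425, 5093, 5761, 6429, 7097

k = N/n = 18036/27 = 668
student 1: 417
student 2: 417 + 668 = 1085
student 3: 1085 + 668 = 1753
student 4: 1753 + 668 = 2421
student 5: 2421 + 668 = 3089
student 6: 3089 + 668 = 3757
student 7: 3757 + 668 = 4425
student 8: 4425 + 668 = 5093
student 9: 5093 + 668 = 5761
student 10: 5761 + 668 = 6429
student 11: 6429 + 668 = 7097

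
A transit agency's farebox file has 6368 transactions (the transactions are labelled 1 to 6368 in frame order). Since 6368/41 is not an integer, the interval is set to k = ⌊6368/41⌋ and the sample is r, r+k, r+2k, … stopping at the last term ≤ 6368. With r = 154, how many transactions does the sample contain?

41

k = ⌊6368/41⌋ = 155
Achieved size = ⌊(6368 − 154)/155⌋ + 1 = ⌊6214/155⌋ + 1 = 40 + 1 = 41
(last selection: 154 + 40×155 = 6354 ≤ 6368; next would be 6509 > 6368)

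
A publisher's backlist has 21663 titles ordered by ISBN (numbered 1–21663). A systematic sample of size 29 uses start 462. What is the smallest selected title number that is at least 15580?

16149

k = 21663/29 = 747
Steps past start: ⌈(15580 − 462)/747⌉ = ⌈15118/747⌉ = 21
Selected title: 462 + 21×747 = 16149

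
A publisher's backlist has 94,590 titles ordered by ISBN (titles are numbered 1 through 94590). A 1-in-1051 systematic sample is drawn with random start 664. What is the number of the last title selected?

94203

k = 1051
90th selection = r + (90−1)·k = 664 + 89×1051 = 664 + 93539 = 94203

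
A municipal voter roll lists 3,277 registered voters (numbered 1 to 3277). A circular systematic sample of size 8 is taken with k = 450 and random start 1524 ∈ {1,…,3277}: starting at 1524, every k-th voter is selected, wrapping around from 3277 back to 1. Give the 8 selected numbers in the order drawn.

Selection 1: 1524
Selection 2: 1524 + 450 = 1974
Selection 3: 1974 + 450 = 2424
Selection 4: 2424 + 450 = 2874
Selection 5: 2874 + 450 = 3324 → 3324 − 3277 = 47
Selection 6: 47 + 450 = 497
Selection 7: 497 + 450 = 947
Selection 8: 947 + 450 = 1397

1524, 1974, 2424, 2874, 47, 497, 947, 1397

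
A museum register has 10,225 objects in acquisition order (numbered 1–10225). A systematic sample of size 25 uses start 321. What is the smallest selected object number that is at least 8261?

k = 10225/25 = 409
Steps past start: ⌈(8261 − 321)/409⌉ = ⌈7940/409⌉ = 20
Selected object: 321 + 20×409 = 8501

8501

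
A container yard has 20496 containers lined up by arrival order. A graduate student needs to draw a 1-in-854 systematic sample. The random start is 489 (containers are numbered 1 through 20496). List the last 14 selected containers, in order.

9029, 9883, 10737, 11591, 12445, 13299, 14153, 15007, 15861, 16715, 17569, 18423, 19277, 20131

11th selection = 489 + 10×854 = 9029
12th: 9029 + 854 = 9883
13th: 9883 + 854 = 10737
14th: 10737 + 854 = 11591
15th: 11591 + 854 = 12445
16th: 12445 + 854 = 13299
17th: 13299 + 854 = 14153
18th: 14153 + 854 = 15007
19th: 15007 + 854 = 15861
20th: 15861 + 854 = 16715
21st: 16715 + 854 = 17569
22nd: 17569 + 854 = 18423
23rd: 18423 + 854 = 19277
24th: 19277 + 854 = 20131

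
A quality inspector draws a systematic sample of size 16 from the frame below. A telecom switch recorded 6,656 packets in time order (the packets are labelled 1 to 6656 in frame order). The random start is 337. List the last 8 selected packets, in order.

3665, 4081, 4497, 4913, 5329, 5745, 6161, 6577

k = N/n = 6656/16 = 416
9th selection = 337 + 8×416 = 3665
10th: 3665 + 416 = 4081
11th: 4081 + 416 = 4497
12th: 4497 + 416 = 4913
13th: 4913 + 416 = 5329
14th: 5329 + 416 = 5745
15th: 5745 + 416 = 6161
16th: 6161 + 416 = 6577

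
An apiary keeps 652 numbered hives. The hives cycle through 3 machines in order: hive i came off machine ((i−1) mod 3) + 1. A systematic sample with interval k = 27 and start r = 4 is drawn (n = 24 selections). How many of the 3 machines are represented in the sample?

Consecutive selections differ by k = 27, so their machine numbers differ by 27 mod 3 = 0.
gcd(27, 3) = 3, so the sample visits 3/3 = 1 distinct residues mod 3.
Start 4 is machine 1; the machines hit are 1.

1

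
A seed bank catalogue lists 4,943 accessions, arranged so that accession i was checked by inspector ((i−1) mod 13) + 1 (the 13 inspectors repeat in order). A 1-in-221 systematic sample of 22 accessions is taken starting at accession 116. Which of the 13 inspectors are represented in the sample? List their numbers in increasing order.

Consecutive selections differ by k = 221, so their inspector numbers differ by 221 mod 13 = 0.
gcd(221, 13) = 13, so the sample visits 13/13 = 1 distinct residues mod 13.
Start 116 is inspector 12; the inspectors hit are 12.

12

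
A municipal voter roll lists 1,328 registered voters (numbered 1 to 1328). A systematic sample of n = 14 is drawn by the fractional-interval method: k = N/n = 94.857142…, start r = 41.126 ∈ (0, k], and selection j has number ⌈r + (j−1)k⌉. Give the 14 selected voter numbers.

j=1: r + 0k = 41.126 → ⌈·⌉ = 42
j=2: r + 1k = 135.983142… → ⌈·⌉ = 136
j=3: r + 2k = 230.840285… → ⌈·⌉ = 231
j=4: r + 3k = 325.697428… → ⌈·⌉ = 326
j=5: r + 4k = 420.554571… → ⌈·⌉ = 421
j=6: r + 5k = 515.411714… → ⌈·⌉ = 516
j=7: r + 6k = 610.268857… → ⌈·⌉ = 611
j=8: r + 7k = 705.126 → ⌈·⌉ = 706
j=9: r + 8k = 799.983142… → ⌈·⌉ = 800
j=10: r + 9k = 894.840285… → ⌈·⌉ = 895
j=11: r + 10k = 989.697428… → ⌈·⌉ = 990
j=12: r + 11k = 1084.554571… → ⌈·⌉ = 1085
j=13: r + 12k = 1179.411714… → ⌈·⌉ = 1180
j=14: r + 13k = 1274.268857… → ⌈·⌉ = 1275

42, 136, 231, 326, 421, 516, 611, 706, 800, 895, 990, 1085, 1180, 1275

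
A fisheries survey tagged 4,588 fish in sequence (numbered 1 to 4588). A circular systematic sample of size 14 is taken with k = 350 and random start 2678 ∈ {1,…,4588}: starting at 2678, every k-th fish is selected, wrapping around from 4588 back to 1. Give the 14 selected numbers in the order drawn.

Selection 1: 2678
Selection 2: 2678 + 350 = 3028
Selection 3: 3028 + 350 = 3378
Selection 4: 3378 + 350 = 3728
Selection 5: 3728 + 350 = 4078
Selection 6: 4078 + 350 = 4428
Selection 7: 4428 + 350 = 4778 → 4778 − 4588 = 190
Selection 8: 190 + 350 = 540
Selection 9: 540 + 350 = 890
Selection 10: 890 + 350 = 1240
Selection 11: 1240 + 350 = 1590
Selection 12: 1590 + 350 = 1940
Selection 13: 1940 + 350 = 2290
Selection 14: 2290 + 350 = 2640

2678, 3028, 3378, 3728, 4078, 4428, 190, 540, 890, 1240, 1590, 1940, 2290, 2640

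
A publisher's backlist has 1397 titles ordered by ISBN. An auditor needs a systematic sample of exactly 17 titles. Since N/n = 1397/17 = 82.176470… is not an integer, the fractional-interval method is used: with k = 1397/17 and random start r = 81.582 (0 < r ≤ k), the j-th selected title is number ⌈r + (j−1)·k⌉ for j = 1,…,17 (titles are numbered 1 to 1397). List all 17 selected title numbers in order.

j=1: r + 0k = 81.582 → ⌈·⌉ = 82
j=2: r + 1k = 163.758470… → ⌈·⌉ = 164
j=3: r + 2k = 245.934941… → ⌈·⌉ = 246
j=4: r + 3k = 328.111411… → ⌈·⌉ = 329
j=5: r + 4k = 410.287882… → ⌈·⌉ = 411
j=6: r + 5k = 492.464352… → ⌈·⌉ = 493
j=7: r + 6k = 574.640823… → ⌈·⌉ = 575
j=8: r + 7k = 656.817294… → ⌈·⌉ = 657
j=9: r + 8k = 738.993764… → ⌈·⌉ = 739
j=10: r + 9k = 821.170235… → ⌈·⌉ = 822
j=11: r + 10k = 903.346705… → ⌈·⌉ = 904
j=12: r + 11k = 985.523176… → ⌈·⌉ = 986
j=13: r + 12k = 1067.699647… → ⌈·⌉ = 1068
j=14: r + 13k = 1149.876117… → ⌈·⌉ = 1150
j=15: r + 14k = 1232.052588… → ⌈·⌉ = 1233
j=16: r + 15k = 1314.229058… → ⌈·⌉ = 1315
j=17: r + 16k = 1396.405529… → ⌈·⌉ = 1397

82, 164, 246, 329, 411, 493, 575, 657, 739, 822, 904, 986, 1068, 1150, 1233, 1315, 1397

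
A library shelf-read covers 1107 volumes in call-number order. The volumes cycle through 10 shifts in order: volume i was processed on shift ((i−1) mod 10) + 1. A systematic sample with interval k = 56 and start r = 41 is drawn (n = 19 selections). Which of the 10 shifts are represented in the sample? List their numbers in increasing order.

Consecutive selections differ by k = 56, so their shift numbers differ by 56 mod 10 = 6.
gcd(56, 10) = 2, so the sample visits 10/2 = 5 distinct residues mod 10.
Start 41 is shift 1; the shifts hit are 1, 3, 5, 7, 9.

1, 3, 5, 7, 9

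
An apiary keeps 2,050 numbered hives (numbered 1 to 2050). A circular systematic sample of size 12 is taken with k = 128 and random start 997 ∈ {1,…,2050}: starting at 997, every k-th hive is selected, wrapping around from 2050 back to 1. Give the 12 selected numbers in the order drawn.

Selection 1: 997
Selection 2: 997 + 128 = 1125
Selection 3: 1125 + 128 = 1253
Selection 4: 1253 + 128 = 1381
Selection 5: 1381 + 128 = 1509
Selection 6: 1509 + 128 = 1637
Selection 7: 1637 + 128 = 1765
Selection 8: 1765 + 128 = 1893
Selection 9: 1893 + 128 = 2021
Selection 10: 2021 + 128 = 2149 → 2149 − 2050 = 99
Selection 11: 99 + 128 = 227
Selection 12: 227 + 128 = 355

997, 1125, 1253, 1381, 1509, 1637, 1765, 1893, 2021, 99, 227, 355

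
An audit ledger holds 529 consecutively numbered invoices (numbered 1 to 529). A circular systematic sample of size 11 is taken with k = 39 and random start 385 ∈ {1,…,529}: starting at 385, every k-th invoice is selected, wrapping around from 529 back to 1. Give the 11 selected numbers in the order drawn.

Selection 1: 385
Selection 2: 385 + 39 = 424
Selection 3: 424 + 39 = 463
Selection 4: 463 + 39 = 502
Selection 5: 502 + 39 = 541 → 541 − 529 = 12
Selection 6: 12 + 39 = 51
Selection 7: 51 + 39 = 90
Selection 8: 90 + 39 = 129
Selection 9: 129 + 39 = 168
Selection 10: 168 + 39 = 207
Selection 11: 207 + 39 = 246

385, 424, 463, 502, 12, 51, 90, 129, 168, 207, 246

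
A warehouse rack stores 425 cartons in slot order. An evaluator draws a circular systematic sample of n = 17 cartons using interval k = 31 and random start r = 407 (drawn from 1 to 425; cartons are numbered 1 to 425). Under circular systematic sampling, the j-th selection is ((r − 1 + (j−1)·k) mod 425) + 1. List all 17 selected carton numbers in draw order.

407, 13, 44, 75, 106, 137, 168, 199, 230, 261, 292, 323, 354, 385, 416, 22, 53

Selection 1: 407
Selection 2: 407 + 31 = 438 → 438 − 425 = 13
Selection 3: 13 + 31 = 44
Selection 4: 44 + 31 = 75
Selection 5: 75 + 31 = 106
Selection 6: 106 + 31 = 137
Selection 7: 137 + 31 = 168
Selection 8: 168 + 31 = 199
Selection 9: 199 + 31 = 230
Selection 10: 230 + 31 = 261
Selection 11: 261 + 31 = 292
Selection 12: 292 + 31 = 323
Selection 13: 323 + 31 = 354
Selection 14: 354 + 31 = 385
Selection 15: 385 + 31 = 416
Selection 16: 416 + 31 = 447 → 447 − 425 = 22
Selection 17: 22 + 31 = 53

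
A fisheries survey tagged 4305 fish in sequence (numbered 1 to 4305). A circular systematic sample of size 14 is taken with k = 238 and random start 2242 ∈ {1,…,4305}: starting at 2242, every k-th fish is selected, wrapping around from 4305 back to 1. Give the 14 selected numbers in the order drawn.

Selection 1: 2242
Selection 2: 2242 + 238 = 2480
Selection 3: 2480 + 238 = 2718
Selection 4: 2718 + 238 = 2956
Selection 5: 2956 + 238 = 3194
Selection 6: 3194 + 238 = 3432
Selection 7: 3432 + 238 = 3670
Selection 8: 3670 + 238 = 3908
Selection 9: 3908 + 238 = 4146
Selection 10: 4146 + 238 = 4384 → 4384 − 4305 = 79
Selection 11: 79 + 238 = 317
Selection 12: 317 + 238 = 555
Selection 13: 555 + 238 = 793
Selection 14: 793 + 238 = 1031

2242, 2480, 2718, 2956, 3194, 3432, 3670, 3908, 4146, 79, 317, 555, 793, 1031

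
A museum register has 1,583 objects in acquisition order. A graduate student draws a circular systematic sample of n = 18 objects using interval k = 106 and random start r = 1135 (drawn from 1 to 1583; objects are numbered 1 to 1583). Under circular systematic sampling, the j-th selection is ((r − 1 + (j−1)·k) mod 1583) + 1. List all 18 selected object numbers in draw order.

Selection 1: 1135
Selection 2: 1135 + 106 = 1241
Selection 3: 1241 + 106 = 1347
Selection 4: 1347 + 106 = 1453
Selection 5: 1453 + 106 = 1559
Selection 6: 1559 + 106 = 1665 → 1665 − 1583 = 82
Selection 7: 82 + 106 = 188
Selection 8: 188 + 106 = 294
Selection 9: 294 + 106 = 400
Selection 10: 400 + 106 = 506
Selection 11: 506 + 106 = 612
Selection 12: 612 + 106 = 718
Selection 13: 718 + 106 = 824
Selection 14: 824 + 106 = 930
Selection 15: 930 + 106 = 1036
Selection 16: 1036 + 106 = 1142
Selection 17: 1142 + 106 = 1248
Selection 18: 1248 + 106 = 1354

1135, 1241, 1347, 1453, 1559, 82, 188, 294, 400, 506, 612, 718, 824, 930, 1036, 1142, 1248, 1354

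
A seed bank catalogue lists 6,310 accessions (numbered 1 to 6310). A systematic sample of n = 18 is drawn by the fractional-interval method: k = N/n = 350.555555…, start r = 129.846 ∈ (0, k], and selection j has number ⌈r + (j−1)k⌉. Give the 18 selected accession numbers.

130, 481, 831, 1182, 1533, 1883, 2234, 2584, 2935, 3285, 3636, 3986, 4337, 4688, 5038, 5389, 5739, 6090

j=1: r + 0k = 129.846 → ⌈·⌉ = 130
j=2: r + 1k = 480.401555… → ⌈·⌉ = 481
j=3: r + 2k = 830.957111… → ⌈·⌉ = 831
j=4: r + 3k = 1181.512666… → ⌈·⌉ = 1182
j=5: r + 4k = 1532.068222… → ⌈·⌉ = 1533
j=6: r + 5k = 1882.623777… → ⌈·⌉ = 1883
j=7: r + 6k = 2233.179333… → ⌈·⌉ = 2234
j=8: r + 7k = 2583.734888… → ⌈·⌉ = 2584
j=9: r + 8k = 2934.290444… → ⌈·⌉ = 2935
j=10: r + 9k = 3284.846 → ⌈·⌉ = 3285
j=11: r + 10k = 3635.401555… → ⌈·⌉ = 3636
j=12: r + 11k = 3985.957111… → ⌈·⌉ = 3986
j=13: r + 12k = 4336.512666… → ⌈·⌉ = 4337
j=14: r + 13k = 4687.068222… → ⌈·⌉ = 4688
j=15: r + 14k = 5037.623777… → ⌈·⌉ = 5038
j=16: r + 15k = 5388.179333… → ⌈·⌉ = 5389
j=17: r + 16k = 5738.734888… → ⌈·⌉ = 5739
j=18: r + 17k = 6089.290444… → ⌈·⌉ = 6090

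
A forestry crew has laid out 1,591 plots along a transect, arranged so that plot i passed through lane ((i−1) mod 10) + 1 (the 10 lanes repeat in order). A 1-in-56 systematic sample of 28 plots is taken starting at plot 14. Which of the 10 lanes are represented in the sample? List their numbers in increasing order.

2, 4, 6, 8, 10

Consecutive selections differ by k = 56, so their lane numbers differ by 56 mod 10 = 6.
gcd(56, 10) = 2, so the sample visits 10/2 = 5 distinct residues mod 10.
Start 14 is lane 4; the lanes hit are 2, 4, 6, 8, 10.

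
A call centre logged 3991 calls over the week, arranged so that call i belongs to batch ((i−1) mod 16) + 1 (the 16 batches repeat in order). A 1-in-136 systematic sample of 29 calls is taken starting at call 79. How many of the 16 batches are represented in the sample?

2

Consecutive selections differ by k = 136, so their batch numbers differ by 136 mod 16 = 8.
gcd(136, 16) = 8, so the sample visits 16/8 = 2 distinct residues mod 16.
Start 79 is batch 15; the batches hit are 7, 15.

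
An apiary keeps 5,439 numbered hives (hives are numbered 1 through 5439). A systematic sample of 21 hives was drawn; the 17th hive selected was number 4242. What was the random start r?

98

k = 5439/21 = 259
r = 4242 − (17−1)×259 = 4242 − 4144 = 98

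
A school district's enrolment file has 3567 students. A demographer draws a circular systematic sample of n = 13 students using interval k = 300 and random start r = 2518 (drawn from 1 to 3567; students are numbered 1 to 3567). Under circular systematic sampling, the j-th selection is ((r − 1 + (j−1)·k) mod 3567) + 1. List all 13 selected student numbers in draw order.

2518, 2818, 3118, 3418, 151, 451, 751, 1051, 1351, 1651, 1951, 2251, 2551

Selection 1: 2518
Selection 2: 2518 + 300 = 2818
Selection 3: 2818 + 300 = 3118
Selection 4: 3118 + 300 = 3418
Selection 5: 3418 + 300 = 3718 → 3718 − 3567 = 151
Selection 6: 151 + 300 = 451
Selection 7: 451 + 300 = 751
Selection 8: 751 + 300 = 1051
Selection 9: 1051 + 300 = 1351
Selection 10: 1351 + 300 = 1651
Selection 11: 1651 + 300 = 1951
Selection 12: 1951 + 300 = 2251
Selection 13: 2251 + 300 = 2551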